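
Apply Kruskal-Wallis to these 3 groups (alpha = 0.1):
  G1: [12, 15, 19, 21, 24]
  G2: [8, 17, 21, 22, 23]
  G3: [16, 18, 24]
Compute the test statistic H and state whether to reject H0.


Step 1: Combine all N = 13 observations and assign midranks.
sorted (value, group, rank): (8,G2,1), (12,G1,2), (15,G1,3), (16,G3,4), (17,G2,5), (18,G3,6), (19,G1,7), (21,G1,8.5), (21,G2,8.5), (22,G2,10), (23,G2,11), (24,G1,12.5), (24,G3,12.5)
Step 2: Sum ranks within each group.
R_1 = 33 (n_1 = 5)
R_2 = 35.5 (n_2 = 5)
R_3 = 22.5 (n_3 = 3)
Step 3: H = 12/(N(N+1)) * sum(R_i^2/n_i) - 3(N+1)
     = 12/(13*14) * (33^2/5 + 35.5^2/5 + 22.5^2/3) - 3*14
     = 0.065934 * 638.6 - 42
     = 0.105495.
Step 4: Ties present; correction factor C = 1 - 12/(13^3 - 13) = 0.994505. Corrected H = 0.105495 / 0.994505 = 0.106077.
Step 5: Under H0, H ~ chi^2(2); p-value = 0.948343.
Step 6: alpha = 0.1. fail to reject H0.

H = 0.1061, df = 2, p = 0.948343, fail to reject H0.


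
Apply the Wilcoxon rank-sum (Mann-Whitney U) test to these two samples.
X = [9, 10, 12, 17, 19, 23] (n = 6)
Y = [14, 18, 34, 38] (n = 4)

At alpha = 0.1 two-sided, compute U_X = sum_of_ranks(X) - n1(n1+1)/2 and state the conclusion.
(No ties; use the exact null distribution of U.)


Step 1: Combine and sort all 10 observations; assign midranks.
sorted (value, group): (9,X), (10,X), (12,X), (14,Y), (17,X), (18,Y), (19,X), (23,X), (34,Y), (38,Y)
ranks: 9->1, 10->2, 12->3, 14->4, 17->5, 18->6, 19->7, 23->8, 34->9, 38->10
Step 2: Rank sum for X: R1 = 1 + 2 + 3 + 5 + 7 + 8 = 26.
Step 3: U_X = R1 - n1(n1+1)/2 = 26 - 6*7/2 = 26 - 21 = 5.
       U_Y = n1*n2 - U_X = 24 - 5 = 19.
Step 4: No ties, so the exact null distribution of U (based on enumerating the C(10,6) = 210 equally likely rank assignments) gives the two-sided p-value.
Step 5: p-value = 0.171429; compare to alpha = 0.1. fail to reject H0.

U_X = 5, p = 0.171429, fail to reject H0 at alpha = 0.1.


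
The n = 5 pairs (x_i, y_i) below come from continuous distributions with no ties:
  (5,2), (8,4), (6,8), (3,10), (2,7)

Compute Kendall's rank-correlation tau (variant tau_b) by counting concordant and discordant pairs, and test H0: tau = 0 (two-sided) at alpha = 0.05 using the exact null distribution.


Step 1: Enumerate the 10 unordered pairs (i,j) with i<j and classify each by sign(x_j-x_i) * sign(y_j-y_i).
  (1,2):dx=+3,dy=+2->C; (1,3):dx=+1,dy=+6->C; (1,4):dx=-2,dy=+8->D; (1,5):dx=-3,dy=+5->D
  (2,3):dx=-2,dy=+4->D; (2,4):dx=-5,dy=+6->D; (2,5):dx=-6,dy=+3->D; (3,4):dx=-3,dy=+2->D
  (3,5):dx=-4,dy=-1->C; (4,5):dx=-1,dy=-3->C
Step 2: C = 4, D = 6, total pairs = 10.
Step 3: tau = (C - D)/(n(n-1)/2) = (4 - 6)/10 = -0.200000.
Step 4: Exact two-sided p-value (enumerate n! = 120 permutations of y under H0): p = 0.816667.
Step 5: alpha = 0.05. fail to reject H0.

tau_b = -0.2000 (C=4, D=6), p = 0.816667, fail to reject H0.


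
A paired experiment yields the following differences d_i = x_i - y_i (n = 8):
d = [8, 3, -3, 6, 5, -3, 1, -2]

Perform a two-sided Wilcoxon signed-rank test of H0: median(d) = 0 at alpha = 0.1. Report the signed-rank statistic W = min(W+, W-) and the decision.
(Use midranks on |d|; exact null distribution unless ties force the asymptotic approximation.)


Step 1: Drop any zero differences (none here) and take |d_i|.
|d| = [8, 3, 3, 6, 5, 3, 1, 2]
Step 2: Midrank |d_i| (ties get averaged ranks).
ranks: |8|->8, |3|->4, |3|->4, |6|->7, |5|->6, |3|->4, |1|->1, |2|->2
Step 3: Attach original signs; sum ranks with positive sign and with negative sign.
W+ = 8 + 4 + 7 + 6 + 1 = 26
W- = 4 + 4 + 2 = 10
(Check: W+ + W- = 36 should equal n(n+1)/2 = 36.)
Step 4: Test statistic W = min(W+, W-) = 10.
Step 5: Ties in |d|, so use the tie-corrected normal approximation.
        E[W] = n(n+1)/4 = 8*9/4 = 18.
        Tie groups: |d|=3 (t=3); sum(t^3 - t) = 24.
        Var[W] = n(n+1)(2n+1)/24 - sum(t^3-t)/48 = 1224/24 - 24/48 = 50.5.
        z = (W - E[W]) / sqrt(Var[W]) = (10 - 18) / 7.1063 = -1.1258.
        Two-sided p = 2*Phi(z) = 0.260269.
Step 6: alpha = 0.1. fail to reject H0.

W+ = 26, W- = 10, W = min = 10, p = 0.260269, fail to reject H0.


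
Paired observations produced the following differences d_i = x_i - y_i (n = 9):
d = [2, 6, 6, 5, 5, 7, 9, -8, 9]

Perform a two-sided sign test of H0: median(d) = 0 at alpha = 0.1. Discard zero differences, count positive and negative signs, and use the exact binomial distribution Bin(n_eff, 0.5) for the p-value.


Step 1: Discard zero differences. Original n = 9; n_eff = number of nonzero differences = 9.
Nonzero differences (with sign): +2, +6, +6, +5, +5, +7, +9, -8, +9
Step 2: Count signs: positive = 8, negative = 1.
Step 3: Under H0: P(positive) = 0.5, so the number of positives S ~ Bin(9, 0.5).
Step 4: Two-sided exact p-value = sum of Bin(9,0.5) probabilities at or below the observed probability = 0.039062.
Step 5: alpha = 0.1. reject H0.

n_eff = 9, pos = 8, neg = 1, p = 0.039062, reject H0.


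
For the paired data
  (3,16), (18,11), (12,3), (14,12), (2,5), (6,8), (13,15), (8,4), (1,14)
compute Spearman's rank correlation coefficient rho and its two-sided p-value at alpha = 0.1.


Step 1: Rank x and y separately (midranks; no ties here).
rank(x): 3->3, 18->9, 12->6, 14->8, 2->2, 6->4, 13->7, 8->5, 1->1
rank(y): 16->9, 11->5, 3->1, 12->6, 5->3, 8->4, 15->8, 4->2, 14->7
Step 2: d_i = R_x(i) - R_y(i); compute d_i^2.
  (3-9)^2=36, (9-5)^2=16, (6-1)^2=25, (8-6)^2=4, (2-3)^2=1, (4-4)^2=0, (7-8)^2=1, (5-2)^2=9, (1-7)^2=36
sum(d^2) = 128.
Step 3: rho = 1 - 6*128 / (9*(9^2 - 1)) = 1 - 768/720 = -0.066667.
Step 4: Under H0, t = rho * sqrt((n-2)/(1-rho^2)) = -0.1768 ~ t(7).
Step 5: Two-sided p-value from the t-distribution with 7 df = 0.864690.
Step 6: alpha = 0.1. fail to reject H0.

rho = -0.0667, p = 0.864690, fail to reject H0 at alpha = 0.1.


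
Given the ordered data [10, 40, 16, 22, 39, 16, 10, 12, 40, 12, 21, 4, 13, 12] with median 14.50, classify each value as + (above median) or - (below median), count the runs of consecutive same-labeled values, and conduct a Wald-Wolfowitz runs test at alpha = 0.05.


Step 1: Compute median = 14.50; label A = above, B = below.
Labels in order: BAAAAABBABABBB  (n_A = 7, n_B = 7)
Step 2: Count runs R = 7.
Step 3: Under H0 (random ordering), E[R] = 2*n_A*n_B/(n_A+n_B) + 1 = 2*7*7/14 + 1 = 8.0000.
        Var[R] = 2*n_A*n_B*(2*n_A*n_B - n_A - n_B) / ((n_A+n_B)^2 * (n_A+n_B-1)) = 8232/2548 = 3.2308.
        SD[R] = 1.7974.
Step 4: Continuity-corrected z = (R + 0.5 - E[R]) / SD[R] = (7 + 0.5 - 8.0000) / 1.7974 = -0.2782.
Step 5: Two-sided p-value via normal approximation = 2*(1 - Phi(|z|)) = 0.780879.
Step 6: alpha = 0.05. fail to reject H0.

R = 7, z = -0.2782, p = 0.780879, fail to reject H0.


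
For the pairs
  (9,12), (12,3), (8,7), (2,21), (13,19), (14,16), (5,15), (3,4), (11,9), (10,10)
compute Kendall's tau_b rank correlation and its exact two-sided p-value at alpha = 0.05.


Step 1: Enumerate the 45 unordered pairs (i,j) with i<j and classify each by sign(x_j-x_i) * sign(y_j-y_i).
  (1,2):dx=+3,dy=-9->D; (1,3):dx=-1,dy=-5->C; (1,4):dx=-7,dy=+9->D; (1,5):dx=+4,dy=+7->C
  (1,6):dx=+5,dy=+4->C; (1,7):dx=-4,dy=+3->D; (1,8):dx=-6,dy=-8->C; (1,9):dx=+2,dy=-3->D
  (1,10):dx=+1,dy=-2->D; (2,3):dx=-4,dy=+4->D; (2,4):dx=-10,dy=+18->D; (2,5):dx=+1,dy=+16->C
  (2,6):dx=+2,dy=+13->C; (2,7):dx=-7,dy=+12->D; (2,8):dx=-9,dy=+1->D; (2,9):dx=-1,dy=+6->D
  (2,10):dx=-2,dy=+7->D; (3,4):dx=-6,dy=+14->D; (3,5):dx=+5,dy=+12->C; (3,6):dx=+6,dy=+9->C
  (3,7):dx=-3,dy=+8->D; (3,8):dx=-5,dy=-3->C; (3,9):dx=+3,dy=+2->C; (3,10):dx=+2,dy=+3->C
  (4,5):dx=+11,dy=-2->D; (4,6):dx=+12,dy=-5->D; (4,7):dx=+3,dy=-6->D; (4,8):dx=+1,dy=-17->D
  (4,9):dx=+9,dy=-12->D; (4,10):dx=+8,dy=-11->D; (5,6):dx=+1,dy=-3->D; (5,7):dx=-8,dy=-4->C
  (5,8):dx=-10,dy=-15->C; (5,9):dx=-2,dy=-10->C; (5,10):dx=-3,dy=-9->C; (6,7):dx=-9,dy=-1->C
  (6,8):dx=-11,dy=-12->C; (6,9):dx=-3,dy=-7->C; (6,10):dx=-4,dy=-6->C; (7,8):dx=-2,dy=-11->C
  (7,9):dx=+6,dy=-6->D; (7,10):dx=+5,dy=-5->D; (8,9):dx=+8,dy=+5->C; (8,10):dx=+7,dy=+6->C
  (9,10):dx=-1,dy=+1->D
Step 2: C = 22, D = 23, total pairs = 45.
Step 3: tau = (C - D)/(n(n-1)/2) = (22 - 23)/45 = -0.022222.
Step 4: Exact two-sided p-value (enumerate n! = 3628800 permutations of y under H0): p = 1.000000.
Step 5: alpha = 0.05. fail to reject H0.

tau_b = -0.0222 (C=22, D=23), p = 1.000000, fail to reject H0.


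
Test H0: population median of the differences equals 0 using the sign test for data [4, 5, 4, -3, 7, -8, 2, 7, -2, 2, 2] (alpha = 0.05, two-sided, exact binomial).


Step 1: Discard zero differences. Original n = 11; n_eff = number of nonzero differences = 11.
Nonzero differences (with sign): +4, +5, +4, -3, +7, -8, +2, +7, -2, +2, +2
Step 2: Count signs: positive = 8, negative = 3.
Step 3: Under H0: P(positive) = 0.5, so the number of positives S ~ Bin(11, 0.5).
Step 4: Two-sided exact p-value = sum of Bin(11,0.5) probabilities at or below the observed probability = 0.226562.
Step 5: alpha = 0.05. fail to reject H0.

n_eff = 11, pos = 8, neg = 3, p = 0.226562, fail to reject H0.


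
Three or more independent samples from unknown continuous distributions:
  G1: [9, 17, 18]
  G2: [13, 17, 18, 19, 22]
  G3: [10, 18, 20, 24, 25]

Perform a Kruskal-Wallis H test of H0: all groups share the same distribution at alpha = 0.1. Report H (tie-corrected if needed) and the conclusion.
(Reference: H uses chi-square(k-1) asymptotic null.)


Step 1: Combine all N = 13 observations and assign midranks.
sorted (value, group, rank): (9,G1,1), (10,G3,2), (13,G2,3), (17,G1,4.5), (17,G2,4.5), (18,G1,7), (18,G2,7), (18,G3,7), (19,G2,9), (20,G3,10), (22,G2,11), (24,G3,12), (25,G3,13)
Step 2: Sum ranks within each group.
R_1 = 12.5 (n_1 = 3)
R_2 = 34.5 (n_2 = 5)
R_3 = 44 (n_3 = 5)
Step 3: H = 12/(N(N+1)) * sum(R_i^2/n_i) - 3(N+1)
     = 12/(13*14) * (12.5^2/3 + 34.5^2/5 + 44^2/5) - 3*14
     = 0.065934 * 677.333 - 42
     = 2.659341.
Step 4: Ties present; correction factor C = 1 - 30/(13^3 - 13) = 0.986264. Corrected H = 2.659341 / 0.986264 = 2.696379.
Step 5: Under H0, H ~ chi^2(2); p-value = 0.259710.
Step 6: alpha = 0.1. fail to reject H0.

H = 2.6964, df = 2, p = 0.259710, fail to reject H0.


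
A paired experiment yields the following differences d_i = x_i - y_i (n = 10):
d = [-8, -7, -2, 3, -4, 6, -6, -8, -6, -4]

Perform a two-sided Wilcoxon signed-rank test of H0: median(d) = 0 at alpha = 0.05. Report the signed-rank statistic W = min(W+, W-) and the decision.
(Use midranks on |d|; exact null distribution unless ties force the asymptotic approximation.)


Step 1: Drop any zero differences (none here) and take |d_i|.
|d| = [8, 7, 2, 3, 4, 6, 6, 8, 6, 4]
Step 2: Midrank |d_i| (ties get averaged ranks).
ranks: |8|->9.5, |7|->8, |2|->1, |3|->2, |4|->3.5, |6|->6, |6|->6, |8|->9.5, |6|->6, |4|->3.5
Step 3: Attach original signs; sum ranks with positive sign and with negative sign.
W+ = 2 + 6 = 8
W- = 9.5 + 8 + 1 + 3.5 + 6 + 9.5 + 6 + 3.5 = 47
(Check: W+ + W- = 55 should equal n(n+1)/2 = 55.)
Step 4: Test statistic W = min(W+, W-) = 8.
Step 5: Ties in |d|, so use the tie-corrected normal approximation.
        E[W] = n(n+1)/4 = 10*11/4 = 27.5.
        Tie groups: |d|=4 (t=2), |d|=6 (t=3), |d|=8 (t=2); sum(t^3 - t) = 36.
        Var[W] = n(n+1)(2n+1)/24 - sum(t^3-t)/48 = 2310/24 - 36/48 = 95.5.
        z = (W - E[W]) / sqrt(Var[W]) = (8 - 27.5) / 9.7724 = -1.9954.
        Two-sided p = 2*Phi(z) = 0.045998.
Step 6: alpha = 0.05. reject H0.

W+ = 8, W- = 47, W = min = 8, p = 0.045998, reject H0.


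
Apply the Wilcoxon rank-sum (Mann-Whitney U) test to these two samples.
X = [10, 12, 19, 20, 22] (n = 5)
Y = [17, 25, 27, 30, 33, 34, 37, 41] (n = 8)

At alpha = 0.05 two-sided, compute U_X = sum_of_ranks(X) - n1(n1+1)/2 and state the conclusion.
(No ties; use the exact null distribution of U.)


Step 1: Combine and sort all 13 observations; assign midranks.
sorted (value, group): (10,X), (12,X), (17,Y), (19,X), (20,X), (22,X), (25,Y), (27,Y), (30,Y), (33,Y), (34,Y), (37,Y), (41,Y)
ranks: 10->1, 12->2, 17->3, 19->4, 20->5, 22->6, 25->7, 27->8, 30->9, 33->10, 34->11, 37->12, 41->13
Step 2: Rank sum for X: R1 = 1 + 2 + 4 + 5 + 6 = 18.
Step 3: U_X = R1 - n1(n1+1)/2 = 18 - 5*6/2 = 18 - 15 = 3.
       U_Y = n1*n2 - U_X = 40 - 3 = 37.
Step 4: No ties, so the exact null distribution of U (based on enumerating the C(13,5) = 1287 equally likely rank assignments) gives the two-sided p-value.
Step 5: p-value = 0.010878; compare to alpha = 0.05. reject H0.

U_X = 3, p = 0.010878, reject H0 at alpha = 0.05.


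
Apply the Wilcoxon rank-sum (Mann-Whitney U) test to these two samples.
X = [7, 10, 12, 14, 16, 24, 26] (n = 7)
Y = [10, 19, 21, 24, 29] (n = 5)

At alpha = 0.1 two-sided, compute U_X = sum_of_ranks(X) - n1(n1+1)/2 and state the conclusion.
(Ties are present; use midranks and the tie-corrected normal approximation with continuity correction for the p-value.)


Step 1: Combine and sort all 12 observations; assign midranks.
sorted (value, group): (7,X), (10,X), (10,Y), (12,X), (14,X), (16,X), (19,Y), (21,Y), (24,X), (24,Y), (26,X), (29,Y)
ranks: 7->1, 10->2.5, 10->2.5, 12->4, 14->5, 16->6, 19->7, 21->8, 24->9.5, 24->9.5, 26->11, 29->12
Step 2: Rank sum for X: R1 = 1 + 2.5 + 4 + 5 + 6 + 9.5 + 11 = 39.
Step 3: U_X = R1 - n1(n1+1)/2 = 39 - 7*8/2 = 39 - 28 = 11.
       U_Y = n1*n2 - U_X = 35 - 11 = 24.
Step 4: Ties are present, so use the tie-corrected normal approximation (with continuity correction) for the p-value.
Step 5: p-value = 0.328162; compare to alpha = 0.1. fail to reject H0.

U_X = 11, p = 0.328162, fail to reject H0 at alpha = 0.1.


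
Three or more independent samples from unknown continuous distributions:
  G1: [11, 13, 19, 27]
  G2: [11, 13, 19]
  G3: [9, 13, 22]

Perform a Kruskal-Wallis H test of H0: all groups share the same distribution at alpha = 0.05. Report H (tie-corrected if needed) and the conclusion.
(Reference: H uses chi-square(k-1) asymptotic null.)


Step 1: Combine all N = 10 observations and assign midranks.
sorted (value, group, rank): (9,G3,1), (11,G1,2.5), (11,G2,2.5), (13,G1,5), (13,G2,5), (13,G3,5), (19,G1,7.5), (19,G2,7.5), (22,G3,9), (27,G1,10)
Step 2: Sum ranks within each group.
R_1 = 25 (n_1 = 4)
R_2 = 15 (n_2 = 3)
R_3 = 15 (n_3 = 3)
Step 3: H = 12/(N(N+1)) * sum(R_i^2/n_i) - 3(N+1)
     = 12/(10*11) * (25^2/4 + 15^2/3 + 15^2/3) - 3*11
     = 0.109091 * 306.25 - 33
     = 0.409091.
Step 4: Ties present; correction factor C = 1 - 36/(10^3 - 10) = 0.963636. Corrected H = 0.409091 / 0.963636 = 0.424528.
Step 5: Under H0, H ~ chi^2(2); p-value = 0.808751.
Step 6: alpha = 0.05. fail to reject H0.

H = 0.4245, df = 2, p = 0.808751, fail to reject H0.


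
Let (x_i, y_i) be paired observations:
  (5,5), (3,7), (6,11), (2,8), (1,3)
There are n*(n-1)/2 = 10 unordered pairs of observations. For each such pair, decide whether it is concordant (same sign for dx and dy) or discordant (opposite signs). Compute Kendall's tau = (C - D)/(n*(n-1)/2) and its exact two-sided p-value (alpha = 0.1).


Step 1: Enumerate the 10 unordered pairs (i,j) with i<j and classify each by sign(x_j-x_i) * sign(y_j-y_i).
  (1,2):dx=-2,dy=+2->D; (1,3):dx=+1,dy=+6->C; (1,4):dx=-3,dy=+3->D; (1,5):dx=-4,dy=-2->C
  (2,3):dx=+3,dy=+4->C; (2,4):dx=-1,dy=+1->D; (2,5):dx=-2,dy=-4->C; (3,4):dx=-4,dy=-3->C
  (3,5):dx=-5,dy=-8->C; (4,5):dx=-1,dy=-5->C
Step 2: C = 7, D = 3, total pairs = 10.
Step 3: tau = (C - D)/(n(n-1)/2) = (7 - 3)/10 = 0.400000.
Step 4: Exact two-sided p-value (enumerate n! = 120 permutations of y under H0): p = 0.483333.
Step 5: alpha = 0.1. fail to reject H0.

tau_b = 0.4000 (C=7, D=3), p = 0.483333, fail to reject H0.


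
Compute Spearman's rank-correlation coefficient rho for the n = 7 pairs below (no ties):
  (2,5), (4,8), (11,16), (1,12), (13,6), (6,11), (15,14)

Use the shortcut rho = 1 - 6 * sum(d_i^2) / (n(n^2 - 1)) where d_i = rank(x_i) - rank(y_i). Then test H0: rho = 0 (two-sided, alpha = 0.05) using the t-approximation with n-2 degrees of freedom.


Step 1: Rank x and y separately (midranks; no ties here).
rank(x): 2->2, 4->3, 11->5, 1->1, 13->6, 6->4, 15->7
rank(y): 5->1, 8->3, 16->7, 12->5, 6->2, 11->4, 14->6
Step 2: d_i = R_x(i) - R_y(i); compute d_i^2.
  (2-1)^2=1, (3-3)^2=0, (5-7)^2=4, (1-5)^2=16, (6-2)^2=16, (4-4)^2=0, (7-6)^2=1
sum(d^2) = 38.
Step 3: rho = 1 - 6*38 / (7*(7^2 - 1)) = 1 - 228/336 = 0.321429.
Step 4: Under H0, t = rho * sqrt((n-2)/(1-rho^2)) = 0.7590 ~ t(5).
Step 5: Two-sided p-value from the t-distribution with 5 df = 0.482072.
Step 6: alpha = 0.05. fail to reject H0.

rho = 0.3214, p = 0.482072, fail to reject H0 at alpha = 0.05.


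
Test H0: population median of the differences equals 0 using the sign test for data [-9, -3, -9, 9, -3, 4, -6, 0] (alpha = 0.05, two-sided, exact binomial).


Step 1: Discard zero differences. Original n = 8; n_eff = number of nonzero differences = 7.
Nonzero differences (with sign): -9, -3, -9, +9, -3, +4, -6
Step 2: Count signs: positive = 2, negative = 5.
Step 3: Under H0: P(positive) = 0.5, so the number of positives S ~ Bin(7, 0.5).
Step 4: Two-sided exact p-value = sum of Bin(7,0.5) probabilities at or below the observed probability = 0.453125.
Step 5: alpha = 0.05. fail to reject H0.

n_eff = 7, pos = 2, neg = 5, p = 0.453125, fail to reject H0.


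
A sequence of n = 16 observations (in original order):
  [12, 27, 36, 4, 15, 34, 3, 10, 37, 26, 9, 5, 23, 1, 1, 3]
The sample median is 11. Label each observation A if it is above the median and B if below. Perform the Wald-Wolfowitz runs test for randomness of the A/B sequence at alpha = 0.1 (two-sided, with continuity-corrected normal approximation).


Step 1: Compute median = 11; label A = above, B = below.
Labels in order: AAABAABBAABBABBB  (n_A = 8, n_B = 8)
Step 2: Count runs R = 8.
Step 3: Under H0 (random ordering), E[R] = 2*n_A*n_B/(n_A+n_B) + 1 = 2*8*8/16 + 1 = 9.0000.
        Var[R] = 2*n_A*n_B*(2*n_A*n_B - n_A - n_B) / ((n_A+n_B)^2 * (n_A+n_B-1)) = 14336/3840 = 3.7333.
        SD[R] = 1.9322.
Step 4: Continuity-corrected z = (R + 0.5 - E[R]) / SD[R] = (8 + 0.5 - 9.0000) / 1.9322 = -0.2588.
Step 5: Two-sided p-value via normal approximation = 2*(1 - Phi(|z|)) = 0.795809.
Step 6: alpha = 0.1. fail to reject H0.

R = 8, z = -0.2588, p = 0.795809, fail to reject H0.


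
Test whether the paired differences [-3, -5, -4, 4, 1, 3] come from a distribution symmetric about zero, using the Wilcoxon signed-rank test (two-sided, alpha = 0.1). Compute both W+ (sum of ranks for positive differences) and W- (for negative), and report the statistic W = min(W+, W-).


Step 1: Drop any zero differences (none here) and take |d_i|.
|d| = [3, 5, 4, 4, 1, 3]
Step 2: Midrank |d_i| (ties get averaged ranks).
ranks: |3|->2.5, |5|->6, |4|->4.5, |4|->4.5, |1|->1, |3|->2.5
Step 3: Attach original signs; sum ranks with positive sign and with negative sign.
W+ = 4.5 + 1 + 2.5 = 8
W- = 2.5 + 6 + 4.5 = 13
(Check: W+ + W- = 21 should equal n(n+1)/2 = 21.)
Step 4: Test statistic W = min(W+, W-) = 8.
Step 5: Ties in |d|, so use the tie-corrected normal approximation.
        E[W] = n(n+1)/4 = 6*7/4 = 10.5.
        Tie groups: |d|=3 (t=2), |d|=4 (t=2); sum(t^3 - t) = 12.
        Var[W] = n(n+1)(2n+1)/24 - sum(t^3-t)/48 = 546/24 - 12/48 = 22.5.
        z = (W - E[W]) / sqrt(Var[W]) = (8 - 10.5) / 4.7434 = -0.5270.
        Two-sided p = 2*Phi(z) = 0.598161.
Step 6: alpha = 0.1. fail to reject H0.

W+ = 8, W- = 13, W = min = 8, p = 0.598161, fail to reject H0.


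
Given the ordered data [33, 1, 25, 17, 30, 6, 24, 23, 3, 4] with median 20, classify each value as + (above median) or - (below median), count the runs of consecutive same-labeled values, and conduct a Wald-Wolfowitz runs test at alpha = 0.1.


Step 1: Compute median = 20; label A = above, B = below.
Labels in order: ABABABAABB  (n_A = 5, n_B = 5)
Step 2: Count runs R = 8.
Step 3: Under H0 (random ordering), E[R] = 2*n_A*n_B/(n_A+n_B) + 1 = 2*5*5/10 + 1 = 6.0000.
        Var[R] = 2*n_A*n_B*(2*n_A*n_B - n_A - n_B) / ((n_A+n_B)^2 * (n_A+n_B-1)) = 2000/900 = 2.2222.
        SD[R] = 1.4907.
Step 4: Continuity-corrected z = (R - 0.5 - E[R]) / SD[R] = (8 - 0.5 - 6.0000) / 1.4907 = 1.0062.
Step 5: Two-sided p-value via normal approximation = 2*(1 - Phi(|z|)) = 0.314305.
Step 6: alpha = 0.1. fail to reject H0.

R = 8, z = 1.0062, p = 0.314305, fail to reject H0.


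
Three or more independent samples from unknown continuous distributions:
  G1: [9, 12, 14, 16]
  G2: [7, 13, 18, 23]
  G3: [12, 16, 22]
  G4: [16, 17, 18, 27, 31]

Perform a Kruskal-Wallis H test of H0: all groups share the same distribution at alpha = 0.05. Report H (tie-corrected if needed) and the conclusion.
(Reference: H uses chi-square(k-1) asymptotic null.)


Step 1: Combine all N = 16 observations and assign midranks.
sorted (value, group, rank): (7,G2,1), (9,G1,2), (12,G1,3.5), (12,G3,3.5), (13,G2,5), (14,G1,6), (16,G1,8), (16,G3,8), (16,G4,8), (17,G4,10), (18,G2,11.5), (18,G4,11.5), (22,G3,13), (23,G2,14), (27,G4,15), (31,G4,16)
Step 2: Sum ranks within each group.
R_1 = 19.5 (n_1 = 4)
R_2 = 31.5 (n_2 = 4)
R_3 = 24.5 (n_3 = 3)
R_4 = 60.5 (n_4 = 5)
Step 3: H = 12/(N(N+1)) * sum(R_i^2/n_i) - 3(N+1)
     = 12/(16*17) * (19.5^2/4 + 31.5^2/4 + 24.5^2/3 + 60.5^2/5) - 3*17
     = 0.044118 * 1275.26 - 51
     = 5.261397.
Step 4: Ties present; correction factor C = 1 - 36/(16^3 - 16) = 0.991176. Corrected H = 5.261397 / 0.991176 = 5.308234.
Step 5: Under H0, H ~ chi^2(3); p-value = 0.150569.
Step 6: alpha = 0.05. fail to reject H0.

H = 5.3082, df = 3, p = 0.150569, fail to reject H0.


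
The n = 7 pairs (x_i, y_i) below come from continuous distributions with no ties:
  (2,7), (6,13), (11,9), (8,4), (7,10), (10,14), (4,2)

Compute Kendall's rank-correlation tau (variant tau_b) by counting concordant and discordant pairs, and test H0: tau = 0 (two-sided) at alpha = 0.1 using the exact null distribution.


Step 1: Enumerate the 21 unordered pairs (i,j) with i<j and classify each by sign(x_j-x_i) * sign(y_j-y_i).
  (1,2):dx=+4,dy=+6->C; (1,3):dx=+9,dy=+2->C; (1,4):dx=+6,dy=-3->D; (1,5):dx=+5,dy=+3->C
  (1,6):dx=+8,dy=+7->C; (1,7):dx=+2,dy=-5->D; (2,3):dx=+5,dy=-4->D; (2,4):dx=+2,dy=-9->D
  (2,5):dx=+1,dy=-3->D; (2,6):dx=+4,dy=+1->C; (2,7):dx=-2,dy=-11->C; (3,4):dx=-3,dy=-5->C
  (3,5):dx=-4,dy=+1->D; (3,6):dx=-1,dy=+5->D; (3,7):dx=-7,dy=-7->C; (4,5):dx=-1,dy=+6->D
  (4,6):dx=+2,dy=+10->C; (4,7):dx=-4,dy=-2->C; (5,6):dx=+3,dy=+4->C; (5,7):dx=-3,dy=-8->C
  (6,7):dx=-6,dy=-12->C
Step 2: C = 13, D = 8, total pairs = 21.
Step 3: tau = (C - D)/(n(n-1)/2) = (13 - 8)/21 = 0.238095.
Step 4: Exact two-sided p-value (enumerate n! = 5040 permutations of y under H0): p = 0.561905.
Step 5: alpha = 0.1. fail to reject H0.

tau_b = 0.2381 (C=13, D=8), p = 0.561905, fail to reject H0.


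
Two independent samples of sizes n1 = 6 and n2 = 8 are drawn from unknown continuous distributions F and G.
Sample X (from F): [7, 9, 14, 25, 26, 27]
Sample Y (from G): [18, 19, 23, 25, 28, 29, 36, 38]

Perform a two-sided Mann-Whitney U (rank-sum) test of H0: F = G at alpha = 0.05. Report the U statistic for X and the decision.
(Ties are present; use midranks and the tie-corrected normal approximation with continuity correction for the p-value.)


Step 1: Combine and sort all 14 observations; assign midranks.
sorted (value, group): (7,X), (9,X), (14,X), (18,Y), (19,Y), (23,Y), (25,X), (25,Y), (26,X), (27,X), (28,Y), (29,Y), (36,Y), (38,Y)
ranks: 7->1, 9->2, 14->3, 18->4, 19->5, 23->6, 25->7.5, 25->7.5, 26->9, 27->10, 28->11, 29->12, 36->13, 38->14
Step 2: Rank sum for X: R1 = 1 + 2 + 3 + 7.5 + 9 + 10 = 32.5.
Step 3: U_X = R1 - n1(n1+1)/2 = 32.5 - 6*7/2 = 32.5 - 21 = 11.5.
       U_Y = n1*n2 - U_X = 48 - 11.5 = 36.5.
Step 4: Ties are present, so use the tie-corrected normal approximation (with continuity correction) for the p-value.
Step 5: p-value = 0.120926; compare to alpha = 0.05. fail to reject H0.

U_X = 11.5, p = 0.120926, fail to reject H0 at alpha = 0.05.


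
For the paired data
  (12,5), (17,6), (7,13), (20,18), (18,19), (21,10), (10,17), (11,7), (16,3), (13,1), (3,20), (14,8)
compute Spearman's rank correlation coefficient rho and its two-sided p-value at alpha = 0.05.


Step 1: Rank x and y separately (midranks; no ties here).
rank(x): 12->5, 17->9, 7->2, 20->11, 18->10, 21->12, 10->3, 11->4, 16->8, 13->6, 3->1, 14->7
rank(y): 5->3, 6->4, 13->8, 18->10, 19->11, 10->7, 17->9, 7->5, 3->2, 1->1, 20->12, 8->6
Step 2: d_i = R_x(i) - R_y(i); compute d_i^2.
  (5-3)^2=4, (9-4)^2=25, (2-8)^2=36, (11-10)^2=1, (10-11)^2=1, (12-7)^2=25, (3-9)^2=36, (4-5)^2=1, (8-2)^2=36, (6-1)^2=25, (1-12)^2=121, (7-6)^2=1
sum(d^2) = 312.
Step 3: rho = 1 - 6*312 / (12*(12^2 - 1)) = 1 - 1872/1716 = -0.090909.
Step 4: Under H0, t = rho * sqrt((n-2)/(1-rho^2)) = -0.2887 ~ t(10).
Step 5: Two-sided p-value from the t-distribution with 10 df = 0.778725.
Step 6: alpha = 0.05. fail to reject H0.

rho = -0.0909, p = 0.778725, fail to reject H0 at alpha = 0.05.


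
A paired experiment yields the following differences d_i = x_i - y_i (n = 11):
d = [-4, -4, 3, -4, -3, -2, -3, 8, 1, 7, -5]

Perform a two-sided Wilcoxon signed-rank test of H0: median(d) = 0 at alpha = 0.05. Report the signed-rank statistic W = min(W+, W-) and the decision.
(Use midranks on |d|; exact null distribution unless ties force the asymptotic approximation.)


Step 1: Drop any zero differences (none here) and take |d_i|.
|d| = [4, 4, 3, 4, 3, 2, 3, 8, 1, 7, 5]
Step 2: Midrank |d_i| (ties get averaged ranks).
ranks: |4|->7, |4|->7, |3|->4, |4|->7, |3|->4, |2|->2, |3|->4, |8|->11, |1|->1, |7|->10, |5|->9
Step 3: Attach original signs; sum ranks with positive sign and with negative sign.
W+ = 4 + 11 + 1 + 10 = 26
W- = 7 + 7 + 7 + 4 + 2 + 4 + 9 = 40
(Check: W+ + W- = 66 should equal n(n+1)/2 = 66.)
Step 4: Test statistic W = min(W+, W-) = 26.
Step 5: Ties in |d|, so use the tie-corrected normal approximation.
        E[W] = n(n+1)/4 = 11*12/4 = 33.
        Tie groups: |d|=3 (t=3), |d|=4 (t=3); sum(t^3 - t) = 48.
        Var[W] = n(n+1)(2n+1)/24 - sum(t^3-t)/48 = 3036/24 - 48/48 = 125.5.
        z = (W - E[W]) / sqrt(Var[W]) = (26 - 33) / 11.2027 = -0.6249.
        Two-sided p = 2*Phi(z) = 0.532069.
Step 6: alpha = 0.05. fail to reject H0.

W+ = 26, W- = 40, W = min = 26, p = 0.532069, fail to reject H0.


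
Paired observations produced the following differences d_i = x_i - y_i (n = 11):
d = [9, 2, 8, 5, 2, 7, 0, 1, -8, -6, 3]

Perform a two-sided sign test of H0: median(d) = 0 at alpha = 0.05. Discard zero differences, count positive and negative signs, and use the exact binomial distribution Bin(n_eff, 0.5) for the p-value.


Step 1: Discard zero differences. Original n = 11; n_eff = number of nonzero differences = 10.
Nonzero differences (with sign): +9, +2, +8, +5, +2, +7, +1, -8, -6, +3
Step 2: Count signs: positive = 8, negative = 2.
Step 3: Under H0: P(positive) = 0.5, so the number of positives S ~ Bin(10, 0.5).
Step 4: Two-sided exact p-value = sum of Bin(10,0.5) probabilities at or below the observed probability = 0.109375.
Step 5: alpha = 0.05. fail to reject H0.

n_eff = 10, pos = 8, neg = 2, p = 0.109375, fail to reject H0.


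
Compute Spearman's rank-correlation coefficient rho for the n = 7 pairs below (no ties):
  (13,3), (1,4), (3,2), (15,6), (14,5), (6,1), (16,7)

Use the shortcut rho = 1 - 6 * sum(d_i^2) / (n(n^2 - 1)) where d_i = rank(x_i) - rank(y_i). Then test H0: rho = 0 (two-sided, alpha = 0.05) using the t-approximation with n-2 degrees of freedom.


Step 1: Rank x and y separately (midranks; no ties here).
rank(x): 13->4, 1->1, 3->2, 15->6, 14->5, 6->3, 16->7
rank(y): 3->3, 4->4, 2->2, 6->6, 5->5, 1->1, 7->7
Step 2: d_i = R_x(i) - R_y(i); compute d_i^2.
  (4-3)^2=1, (1-4)^2=9, (2-2)^2=0, (6-6)^2=0, (5-5)^2=0, (3-1)^2=4, (7-7)^2=0
sum(d^2) = 14.
Step 3: rho = 1 - 6*14 / (7*(7^2 - 1)) = 1 - 84/336 = 0.750000.
Step 4: Under H0, t = rho * sqrt((n-2)/(1-rho^2)) = 2.5355 ~ t(5).
Step 5: Two-sided p-value from the t-distribution with 5 df = 0.052181.
Step 6: alpha = 0.05. fail to reject H0.

rho = 0.7500, p = 0.052181, fail to reject H0 at alpha = 0.05.


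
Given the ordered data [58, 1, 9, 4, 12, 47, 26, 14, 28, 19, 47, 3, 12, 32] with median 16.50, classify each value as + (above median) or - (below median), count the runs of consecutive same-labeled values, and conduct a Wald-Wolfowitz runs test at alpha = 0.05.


Step 1: Compute median = 16.50; label A = above, B = below.
Labels in order: ABBBBAABAAABBA  (n_A = 7, n_B = 7)
Step 2: Count runs R = 7.
Step 3: Under H0 (random ordering), E[R] = 2*n_A*n_B/(n_A+n_B) + 1 = 2*7*7/14 + 1 = 8.0000.
        Var[R] = 2*n_A*n_B*(2*n_A*n_B - n_A - n_B) / ((n_A+n_B)^2 * (n_A+n_B-1)) = 8232/2548 = 3.2308.
        SD[R] = 1.7974.
Step 4: Continuity-corrected z = (R + 0.5 - E[R]) / SD[R] = (7 + 0.5 - 8.0000) / 1.7974 = -0.2782.
Step 5: Two-sided p-value via normal approximation = 2*(1 - Phi(|z|)) = 0.780879.
Step 6: alpha = 0.05. fail to reject H0.

R = 7, z = -0.2782, p = 0.780879, fail to reject H0.


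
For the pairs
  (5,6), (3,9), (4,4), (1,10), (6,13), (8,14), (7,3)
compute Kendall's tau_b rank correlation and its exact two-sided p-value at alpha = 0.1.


Step 1: Enumerate the 21 unordered pairs (i,j) with i<j and classify each by sign(x_j-x_i) * sign(y_j-y_i).
  (1,2):dx=-2,dy=+3->D; (1,3):dx=-1,dy=-2->C; (1,4):dx=-4,dy=+4->D; (1,5):dx=+1,dy=+7->C
  (1,6):dx=+3,dy=+8->C; (1,7):dx=+2,dy=-3->D; (2,3):dx=+1,dy=-5->D; (2,4):dx=-2,dy=+1->D
  (2,5):dx=+3,dy=+4->C; (2,6):dx=+5,dy=+5->C; (2,7):dx=+4,dy=-6->D; (3,4):dx=-3,dy=+6->D
  (3,5):dx=+2,dy=+9->C; (3,6):dx=+4,dy=+10->C; (3,7):dx=+3,dy=-1->D; (4,5):dx=+5,dy=+3->C
  (4,6):dx=+7,dy=+4->C; (4,7):dx=+6,dy=-7->D; (5,6):dx=+2,dy=+1->C; (5,7):dx=+1,dy=-10->D
  (6,7):dx=-1,dy=-11->C
Step 2: C = 11, D = 10, total pairs = 21.
Step 3: tau = (C - D)/(n(n-1)/2) = (11 - 10)/21 = 0.047619.
Step 4: Exact two-sided p-value (enumerate n! = 5040 permutations of y under H0): p = 1.000000.
Step 5: alpha = 0.1. fail to reject H0.

tau_b = 0.0476 (C=11, D=10), p = 1.000000, fail to reject H0.


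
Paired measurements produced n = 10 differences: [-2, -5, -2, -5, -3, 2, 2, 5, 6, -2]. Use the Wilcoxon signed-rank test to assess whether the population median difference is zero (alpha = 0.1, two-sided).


Step 1: Drop any zero differences (none here) and take |d_i|.
|d| = [2, 5, 2, 5, 3, 2, 2, 5, 6, 2]
Step 2: Midrank |d_i| (ties get averaged ranks).
ranks: |2|->3, |5|->8, |2|->3, |5|->8, |3|->6, |2|->3, |2|->3, |5|->8, |6|->10, |2|->3
Step 3: Attach original signs; sum ranks with positive sign and with negative sign.
W+ = 3 + 3 + 8 + 10 = 24
W- = 3 + 8 + 3 + 8 + 6 + 3 = 31
(Check: W+ + W- = 55 should equal n(n+1)/2 = 55.)
Step 4: Test statistic W = min(W+, W-) = 24.
Step 5: Ties in |d|, so use the tie-corrected normal approximation.
        E[W] = n(n+1)/4 = 10*11/4 = 27.5.
        Tie groups: |d|=2 (t=5), |d|=5 (t=3); sum(t^3 - t) = 144.
        Var[W] = n(n+1)(2n+1)/24 - sum(t^3-t)/48 = 2310/24 - 144/48 = 93.25.
        z = (W - E[W]) / sqrt(Var[W]) = (24 - 27.5) / 9.6566 = -0.3624.
        Two-sided p = 2*Phi(z) = 0.717019.
Step 6: alpha = 0.1. fail to reject H0.

W+ = 24, W- = 31, W = min = 24, p = 0.717019, fail to reject H0.


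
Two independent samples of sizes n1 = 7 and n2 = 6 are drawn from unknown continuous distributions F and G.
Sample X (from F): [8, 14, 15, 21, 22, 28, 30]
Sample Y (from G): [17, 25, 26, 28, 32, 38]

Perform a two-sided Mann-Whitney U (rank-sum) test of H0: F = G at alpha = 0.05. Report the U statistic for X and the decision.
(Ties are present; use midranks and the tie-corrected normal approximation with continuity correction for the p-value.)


Step 1: Combine and sort all 13 observations; assign midranks.
sorted (value, group): (8,X), (14,X), (15,X), (17,Y), (21,X), (22,X), (25,Y), (26,Y), (28,X), (28,Y), (30,X), (32,Y), (38,Y)
ranks: 8->1, 14->2, 15->3, 17->4, 21->5, 22->6, 25->7, 26->8, 28->9.5, 28->9.5, 30->11, 32->12, 38->13
Step 2: Rank sum for X: R1 = 1 + 2 + 3 + 5 + 6 + 9.5 + 11 = 37.5.
Step 3: U_X = R1 - n1(n1+1)/2 = 37.5 - 7*8/2 = 37.5 - 28 = 9.5.
       U_Y = n1*n2 - U_X = 42 - 9.5 = 32.5.
Step 4: Ties are present, so use the tie-corrected normal approximation (with continuity correction) for the p-value.
Step 5: p-value = 0.115582; compare to alpha = 0.05. fail to reject H0.

U_X = 9.5, p = 0.115582, fail to reject H0 at alpha = 0.05.


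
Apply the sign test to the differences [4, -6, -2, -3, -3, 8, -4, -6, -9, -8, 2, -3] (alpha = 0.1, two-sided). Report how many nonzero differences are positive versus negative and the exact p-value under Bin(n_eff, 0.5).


Step 1: Discard zero differences. Original n = 12; n_eff = number of nonzero differences = 12.
Nonzero differences (with sign): +4, -6, -2, -3, -3, +8, -4, -6, -9, -8, +2, -3
Step 2: Count signs: positive = 3, negative = 9.
Step 3: Under H0: P(positive) = 0.5, so the number of positives S ~ Bin(12, 0.5).
Step 4: Two-sided exact p-value = sum of Bin(12,0.5) probabilities at or below the observed probability = 0.145996.
Step 5: alpha = 0.1. fail to reject H0.

n_eff = 12, pos = 3, neg = 9, p = 0.145996, fail to reject H0.


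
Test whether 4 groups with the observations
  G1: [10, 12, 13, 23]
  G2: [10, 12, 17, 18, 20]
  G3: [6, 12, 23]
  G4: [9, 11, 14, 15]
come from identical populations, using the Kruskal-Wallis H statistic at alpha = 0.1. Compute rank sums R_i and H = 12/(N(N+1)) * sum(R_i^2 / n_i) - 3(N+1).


Step 1: Combine all N = 16 observations and assign midranks.
sorted (value, group, rank): (6,G3,1), (9,G4,2), (10,G1,3.5), (10,G2,3.5), (11,G4,5), (12,G1,7), (12,G2,7), (12,G3,7), (13,G1,9), (14,G4,10), (15,G4,11), (17,G2,12), (18,G2,13), (20,G2,14), (23,G1,15.5), (23,G3,15.5)
Step 2: Sum ranks within each group.
R_1 = 35 (n_1 = 4)
R_2 = 49.5 (n_2 = 5)
R_3 = 23.5 (n_3 = 3)
R_4 = 28 (n_4 = 4)
Step 3: H = 12/(N(N+1)) * sum(R_i^2/n_i) - 3(N+1)
     = 12/(16*17) * (35^2/4 + 49.5^2/5 + 23.5^2/3 + 28^2/4) - 3*17
     = 0.044118 * 1176.38 - 51
     = 0.899265.
Step 4: Ties present; correction factor C = 1 - 36/(16^3 - 16) = 0.991176. Corrected H = 0.899265 / 0.991176 = 0.907270.
Step 5: Under H0, H ~ chi^2(3); p-value = 0.823673.
Step 6: alpha = 0.1. fail to reject H0.

H = 0.9073, df = 3, p = 0.823673, fail to reject H0.


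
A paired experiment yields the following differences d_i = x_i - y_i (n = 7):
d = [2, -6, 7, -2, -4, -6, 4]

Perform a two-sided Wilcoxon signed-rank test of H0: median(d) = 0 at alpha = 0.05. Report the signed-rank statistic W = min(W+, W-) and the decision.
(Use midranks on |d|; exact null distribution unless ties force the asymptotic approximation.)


Step 1: Drop any zero differences (none here) and take |d_i|.
|d| = [2, 6, 7, 2, 4, 6, 4]
Step 2: Midrank |d_i| (ties get averaged ranks).
ranks: |2|->1.5, |6|->5.5, |7|->7, |2|->1.5, |4|->3.5, |6|->5.5, |4|->3.5
Step 3: Attach original signs; sum ranks with positive sign and with negative sign.
W+ = 1.5 + 7 + 3.5 = 12
W- = 5.5 + 1.5 + 3.5 + 5.5 = 16
(Check: W+ + W- = 28 should equal n(n+1)/2 = 28.)
Step 4: Test statistic W = min(W+, W-) = 12.
Step 5: Ties in |d|, so use the tie-corrected normal approximation.
        E[W] = n(n+1)/4 = 7*8/4 = 14.
        Tie groups: |d|=2 (t=2), |d|=4 (t=2), |d|=6 (t=2); sum(t^3 - t) = 18.
        Var[W] = n(n+1)(2n+1)/24 - sum(t^3-t)/48 = 840/24 - 18/48 = 34.625.
        z = (W - E[W]) / sqrt(Var[W]) = (12 - 14) / 5.8843 = -0.3399.
        Two-sided p = 2*Phi(z) = 0.733941.
Step 6: alpha = 0.05. fail to reject H0.

W+ = 12, W- = 16, W = min = 12, p = 0.733941, fail to reject H0.


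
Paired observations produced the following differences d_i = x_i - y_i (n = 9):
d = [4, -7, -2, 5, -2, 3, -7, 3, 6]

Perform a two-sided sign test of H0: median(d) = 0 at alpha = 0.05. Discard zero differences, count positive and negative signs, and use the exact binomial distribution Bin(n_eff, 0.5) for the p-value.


Step 1: Discard zero differences. Original n = 9; n_eff = number of nonzero differences = 9.
Nonzero differences (with sign): +4, -7, -2, +5, -2, +3, -7, +3, +6
Step 2: Count signs: positive = 5, negative = 4.
Step 3: Under H0: P(positive) = 0.5, so the number of positives S ~ Bin(9, 0.5).
Step 4: Two-sided exact p-value = sum of Bin(9,0.5) probabilities at or below the observed probability = 1.000000.
Step 5: alpha = 0.05. fail to reject H0.

n_eff = 9, pos = 5, neg = 4, p = 1.000000, fail to reject H0.


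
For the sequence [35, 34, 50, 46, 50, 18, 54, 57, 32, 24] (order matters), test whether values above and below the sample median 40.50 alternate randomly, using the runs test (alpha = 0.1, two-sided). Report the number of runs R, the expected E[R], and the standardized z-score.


Step 1: Compute median = 40.50; label A = above, B = below.
Labels in order: BBAAABAABB  (n_A = 5, n_B = 5)
Step 2: Count runs R = 5.
Step 3: Under H0 (random ordering), E[R] = 2*n_A*n_B/(n_A+n_B) + 1 = 2*5*5/10 + 1 = 6.0000.
        Var[R] = 2*n_A*n_B*(2*n_A*n_B - n_A - n_B) / ((n_A+n_B)^2 * (n_A+n_B-1)) = 2000/900 = 2.2222.
        SD[R] = 1.4907.
Step 4: Continuity-corrected z = (R + 0.5 - E[R]) / SD[R] = (5 + 0.5 - 6.0000) / 1.4907 = -0.3354.
Step 5: Two-sided p-value via normal approximation = 2*(1 - Phi(|z|)) = 0.737316.
Step 6: alpha = 0.1. fail to reject H0.

R = 5, z = -0.3354, p = 0.737316, fail to reject H0.


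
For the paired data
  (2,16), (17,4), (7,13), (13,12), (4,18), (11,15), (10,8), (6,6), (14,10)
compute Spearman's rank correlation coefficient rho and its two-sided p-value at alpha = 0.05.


Step 1: Rank x and y separately (midranks; no ties here).
rank(x): 2->1, 17->9, 7->4, 13->7, 4->2, 11->6, 10->5, 6->3, 14->8
rank(y): 16->8, 4->1, 13->6, 12->5, 18->9, 15->7, 8->3, 6->2, 10->4
Step 2: d_i = R_x(i) - R_y(i); compute d_i^2.
  (1-8)^2=49, (9-1)^2=64, (4-6)^2=4, (7-5)^2=4, (2-9)^2=49, (6-7)^2=1, (5-3)^2=4, (3-2)^2=1, (8-4)^2=16
sum(d^2) = 192.
Step 3: rho = 1 - 6*192 / (9*(9^2 - 1)) = 1 - 1152/720 = -0.600000.
Step 4: Under H0, t = rho * sqrt((n-2)/(1-rho^2)) = -1.9843 ~ t(7).
Step 5: Two-sided p-value from the t-distribution with 7 df = 0.087623.
Step 6: alpha = 0.05. fail to reject H0.

rho = -0.6000, p = 0.087623, fail to reject H0 at alpha = 0.05.


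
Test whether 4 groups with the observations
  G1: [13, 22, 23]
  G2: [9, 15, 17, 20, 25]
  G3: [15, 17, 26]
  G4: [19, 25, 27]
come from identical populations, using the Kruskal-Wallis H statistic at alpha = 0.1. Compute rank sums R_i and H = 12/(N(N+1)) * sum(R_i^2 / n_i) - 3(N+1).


Step 1: Combine all N = 14 observations and assign midranks.
sorted (value, group, rank): (9,G2,1), (13,G1,2), (15,G2,3.5), (15,G3,3.5), (17,G2,5.5), (17,G3,5.5), (19,G4,7), (20,G2,8), (22,G1,9), (23,G1,10), (25,G2,11.5), (25,G4,11.5), (26,G3,13), (27,G4,14)
Step 2: Sum ranks within each group.
R_1 = 21 (n_1 = 3)
R_2 = 29.5 (n_2 = 5)
R_3 = 22 (n_3 = 3)
R_4 = 32.5 (n_4 = 3)
Step 3: H = 12/(N(N+1)) * sum(R_i^2/n_i) - 3(N+1)
     = 12/(14*15) * (21^2/3 + 29.5^2/5 + 22^2/3 + 32.5^2/3) - 3*15
     = 0.057143 * 834.467 - 45
     = 2.683810.
Step 4: Ties present; correction factor C = 1 - 18/(14^3 - 14) = 0.993407. Corrected H = 2.683810 / 0.993407 = 2.701622.
Step 5: Under H0, H ~ chi^2(3); p-value = 0.439952.
Step 6: alpha = 0.1. fail to reject H0.

H = 2.7016, df = 3, p = 0.439952, fail to reject H0.


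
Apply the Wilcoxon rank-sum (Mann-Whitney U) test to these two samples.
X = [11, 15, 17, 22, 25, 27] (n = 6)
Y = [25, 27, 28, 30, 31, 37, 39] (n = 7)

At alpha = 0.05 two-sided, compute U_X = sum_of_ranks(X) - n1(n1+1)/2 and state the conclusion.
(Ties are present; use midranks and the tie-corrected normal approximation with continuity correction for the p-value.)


Step 1: Combine and sort all 13 observations; assign midranks.
sorted (value, group): (11,X), (15,X), (17,X), (22,X), (25,X), (25,Y), (27,X), (27,Y), (28,Y), (30,Y), (31,Y), (37,Y), (39,Y)
ranks: 11->1, 15->2, 17->3, 22->4, 25->5.5, 25->5.5, 27->7.5, 27->7.5, 28->9, 30->10, 31->11, 37->12, 39->13
Step 2: Rank sum for X: R1 = 1 + 2 + 3 + 4 + 5.5 + 7.5 = 23.
Step 3: U_X = R1 - n1(n1+1)/2 = 23 - 6*7/2 = 23 - 21 = 2.
       U_Y = n1*n2 - U_X = 42 - 2 = 40.
Step 4: Ties are present, so use the tie-corrected normal approximation (with continuity correction) for the p-value.
Step 5: p-value = 0.008046; compare to alpha = 0.05. reject H0.

U_X = 2, p = 0.008046, reject H0 at alpha = 0.05.


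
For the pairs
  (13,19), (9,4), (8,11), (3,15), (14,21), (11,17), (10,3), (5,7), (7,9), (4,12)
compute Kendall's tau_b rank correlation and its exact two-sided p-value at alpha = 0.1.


Step 1: Enumerate the 45 unordered pairs (i,j) with i<j and classify each by sign(x_j-x_i) * sign(y_j-y_i).
  (1,2):dx=-4,dy=-15->C; (1,3):dx=-5,dy=-8->C; (1,4):dx=-10,dy=-4->C; (1,5):dx=+1,dy=+2->C
  (1,6):dx=-2,dy=-2->C; (1,7):dx=-3,dy=-16->C; (1,8):dx=-8,dy=-12->C; (1,9):dx=-6,dy=-10->C
  (1,10):dx=-9,dy=-7->C; (2,3):dx=-1,dy=+7->D; (2,4):dx=-6,dy=+11->D; (2,5):dx=+5,dy=+17->C
  (2,6):dx=+2,dy=+13->C; (2,7):dx=+1,dy=-1->D; (2,8):dx=-4,dy=+3->D; (2,9):dx=-2,dy=+5->D
  (2,10):dx=-5,dy=+8->D; (3,4):dx=-5,dy=+4->D; (3,5):dx=+6,dy=+10->C; (3,6):dx=+3,dy=+6->C
  (3,7):dx=+2,dy=-8->D; (3,8):dx=-3,dy=-4->C; (3,9):dx=-1,dy=-2->C; (3,10):dx=-4,dy=+1->D
  (4,5):dx=+11,dy=+6->C; (4,6):dx=+8,dy=+2->C; (4,7):dx=+7,dy=-12->D; (4,8):dx=+2,dy=-8->D
  (4,9):dx=+4,dy=-6->D; (4,10):dx=+1,dy=-3->D; (5,6):dx=-3,dy=-4->C; (5,7):dx=-4,dy=-18->C
  (5,8):dx=-9,dy=-14->C; (5,9):dx=-7,dy=-12->C; (5,10):dx=-10,dy=-9->C; (6,7):dx=-1,dy=-14->C
  (6,8):dx=-6,dy=-10->C; (6,9):dx=-4,dy=-8->C; (6,10):dx=-7,dy=-5->C; (7,8):dx=-5,dy=+4->D
  (7,9):dx=-3,dy=+6->D; (7,10):dx=-6,dy=+9->D; (8,9):dx=+2,dy=+2->C; (8,10):dx=-1,dy=+5->D
  (9,10):dx=-3,dy=+3->D
Step 2: C = 27, D = 18, total pairs = 45.
Step 3: tau = (C - D)/(n(n-1)/2) = (27 - 18)/45 = 0.200000.
Step 4: Exact two-sided p-value (enumerate n! = 3628800 permutations of y under H0): p = 0.484313.
Step 5: alpha = 0.1. fail to reject H0.

tau_b = 0.2000 (C=27, D=18), p = 0.484313, fail to reject H0.
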